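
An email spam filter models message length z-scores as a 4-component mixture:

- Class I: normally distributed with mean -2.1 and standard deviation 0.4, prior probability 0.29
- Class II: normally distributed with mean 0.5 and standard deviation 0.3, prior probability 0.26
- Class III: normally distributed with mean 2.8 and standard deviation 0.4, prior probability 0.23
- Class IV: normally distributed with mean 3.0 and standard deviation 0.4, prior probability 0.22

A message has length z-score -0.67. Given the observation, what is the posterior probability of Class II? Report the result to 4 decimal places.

0.2619

Apply Bayes' rule: the posterior for each component is proportional to its prior times its likelihood at x.
Evaluate each component's likelihood at the observed value:
  p_I = (1/(0.4·√(2π)))·exp(−(-0.67−-2.1)²/(2·0.4²)) = 0.997356·exp(-6.39031) = 0.0016733
  p_II = (1/(0.3·√(2π)))·exp(−(-0.67−0.5)²/(2·0.3²)) = 1.329808·exp(-7.60500) = 0.000662185
  p_III = (1/(0.4·√(2π)))·exp(−(-0.67−2.8)²/(2·0.4²)) = 0.997356·exp(-37.62781) = 4.54254e-17
  p_IV = (1/(0.4·√(2π)))·exp(−(-0.67−3.0)²/(2·0.4²)) = 0.997356·exp(-42.09031) = 5.23914e-19
Weight by the priors:
  π_I·p_I = 0.29 × 0.0016733 = 0.000485256
  π_II·p_II = 0.26 × 0.000662185 = 0.000172168
  π_III·p_III = 0.23 × 4.54254e-17 = 1.04478e-17
  π_IV·p_IV = 0.22 × 5.23914e-19 = 1.15261e-19
Sum: 0.000485256 + 0.000172168 + 1.04478e-17 + 1.15261e-19 = 0.000657424
Responsibility of Class II: 0.000172168 / 0.000657424 ≈ 0.2619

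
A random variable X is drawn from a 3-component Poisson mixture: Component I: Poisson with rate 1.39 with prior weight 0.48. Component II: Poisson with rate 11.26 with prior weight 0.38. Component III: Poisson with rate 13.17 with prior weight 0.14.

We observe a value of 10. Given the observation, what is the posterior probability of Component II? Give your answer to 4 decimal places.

0.7928

By Bayes' theorem, P(k | x) = P(Z=k) f_k(x) / Σ_j P(Z=j) f_j(x).
Component likelihoods at x = 10:
  L_I = 1.84806e-06
  L_II = 0.116269
  L_III = 0.0824967
Weight by the priors:
  P(Z=I)·L_I = 0.48 × 1.84806e-06 = 8.87068e-07
  P(Z=II)·L_II = 0.38 × 0.116269 = 0.0441823
  P(Z=III)·L_III = 0.14 × 0.0824967 = 0.0115495
Normaliser: 8.87068e-07 + 0.0441823 + 0.0115495 = 0.0557327
Responsibility of Component II: 0.0441823 / 0.0557327 ≈ 0.7928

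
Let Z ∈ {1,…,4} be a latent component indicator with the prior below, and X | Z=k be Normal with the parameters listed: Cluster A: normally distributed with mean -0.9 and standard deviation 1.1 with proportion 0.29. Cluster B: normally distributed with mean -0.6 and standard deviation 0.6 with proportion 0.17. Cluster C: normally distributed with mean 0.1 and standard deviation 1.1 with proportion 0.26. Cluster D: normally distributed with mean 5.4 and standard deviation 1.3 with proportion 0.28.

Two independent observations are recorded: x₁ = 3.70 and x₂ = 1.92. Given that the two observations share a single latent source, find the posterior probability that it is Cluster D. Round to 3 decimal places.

Apply Bayes' rule: the posterior for each component is proportional to its prior times its likelihood at x.
Since both observations come from the same component, the likelihood for component k is f_k(x₁)·f_k(x₂).
  p_A = [(1/(1.1·√(2π)))·exp(−(3.70−-0.9)²/(2·1.1²)) = 0.362675·exp(-8.74380) = 5.78273e-05] × [0.0135636] = 7.84347e-07
  p_B = [(1/(0.6·√(2π)))·exp(−(3.70−-0.6)²/(2·0.6²)) = 0.664904·exp(-25.68056) = 4.67558e-12] × [9.82384e-05] = 4.59321e-16
  p_C = [(1/(1.1·√(2π)))·exp(−(3.70−0.1)²/(2·1.1²)) = 0.362675·exp(-5.35537) = 0.00171281] × [0.0922725] = 0.000158045
  p_D = [(1/(1.3·√(2π)))·exp(−(3.70−5.4)²/(2·1.3²)) = 0.306879·exp(-0.85503) = 0.130506] × [0.00852919] = 0.00111311
Prior × likelihood for each component:
  π_A·p_A = 0.29 × 7.84347e-07 = 2.27461e-07
  π_B·p_B = 0.17 × 4.59321e-16 = 7.80846e-17
  π_C·p_C = 0.26 × 0.000158045 = 4.10917e-05
  π_D·p_D = 0.28 × 0.00111311 = 0.000311672
Evidence: 2.27461e-07 + 7.80846e-17 + 4.10917e-05 + 0.000311672 = 0.000352991
P(Cluster D | data) ≈ 0.883

0.883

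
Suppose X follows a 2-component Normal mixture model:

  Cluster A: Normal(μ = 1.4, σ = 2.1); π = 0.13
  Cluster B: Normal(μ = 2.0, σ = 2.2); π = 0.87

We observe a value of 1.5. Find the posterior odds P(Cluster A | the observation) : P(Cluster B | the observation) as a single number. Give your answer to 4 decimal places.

Posterior odds = (P(Z=i) f_i(x)) / (P(Z=j) f_j(x)); the normalising sum cancels.
Normal densities:
  L_A = 0.189757
  L_B = 0.176714
0.0246684 / 0.153741 ≈ 0.1605

0.1605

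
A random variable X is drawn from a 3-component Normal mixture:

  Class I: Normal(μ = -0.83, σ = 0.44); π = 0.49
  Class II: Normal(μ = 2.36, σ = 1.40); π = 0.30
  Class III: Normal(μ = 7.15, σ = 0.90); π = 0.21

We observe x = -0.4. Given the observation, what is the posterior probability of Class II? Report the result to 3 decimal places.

0.043

The responsibility of component k is π_k f_k(x) divided by Σ_j π_j f_j(x).
Evaluate each component's likelihood at the observed value:
  p_I = (1/(0.44·√(2π)))·exp(−(-0.4−-0.83)²/(2·0.44²)) = 0.906687·exp(-0.47753) = 0.56243
  p_II = (1/(1.40·√(2π)))·exp(−(-0.4−2.36)²/(2·1.40²)) = 0.284959·exp(-1.94327) = 0.0408162
  p_III = (1/(0.90·√(2π)))·exp(−(-0.4−7.15)²/(2·0.90²)) = 0.443269·exp(-35.18673) = 2.31881e-16
Weight by the priors:
  π_I·p_I = 0.49 × 0.56243 = 0.275591
  π_II·p_II = 0.30 × 0.0408162 = 0.0122449
  π_III·p_III = 0.21 × 2.31881e-16 = 4.86951e-17
Denominator: 0.275591 + 0.0122449 + 4.86951e-17 = 0.287835
So the posterior for Class II is 0.0122449 / 0.287835 ≈ 0.043.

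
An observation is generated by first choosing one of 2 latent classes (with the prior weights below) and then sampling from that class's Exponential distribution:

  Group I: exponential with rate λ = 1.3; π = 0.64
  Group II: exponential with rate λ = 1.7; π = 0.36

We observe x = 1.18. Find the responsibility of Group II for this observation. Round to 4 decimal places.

Apply Bayes' rule: the posterior for each component is proportional to its prior times its likelihood at x.
Component likelihoods at x = 1.18:
  f_I = 0.280373
  f_II = 0.228694
Prior × likelihood for each component:
  π_I·f_I = 0.64 × 0.280373 = 0.179438
  π_II·f_II = 0.36 × 0.228694 = 0.0823297
Denominator: 0.179438 + 0.0823297 = 0.261768
So the posterior for Group II is 0.0823297 / 0.261768 ≈ 0.3145.

0.3145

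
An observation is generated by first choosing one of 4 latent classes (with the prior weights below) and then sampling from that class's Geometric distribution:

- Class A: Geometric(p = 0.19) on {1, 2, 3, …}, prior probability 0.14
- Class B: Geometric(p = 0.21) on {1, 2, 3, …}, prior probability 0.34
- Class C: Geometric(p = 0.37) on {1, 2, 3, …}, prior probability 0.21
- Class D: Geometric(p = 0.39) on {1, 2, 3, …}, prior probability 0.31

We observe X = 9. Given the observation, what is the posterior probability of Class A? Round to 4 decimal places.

0.2464

Posterior ∝ prior × likelihood, so P(k | x) ∝ π_k f_k(x); normalise over all components.
Evaluate each component's likelihood at the observed value:
  L_A = 0.0352074
  L_B = 0.0318593
  L_C = 0.00918176
  L_D = 0.00747659
Weight by the priors:
  π_A·L_A = 0.14 × 0.0352074 = 0.00492903
  π_B·L_B = 0.34 × 0.0318593 = 0.0108322
  π_C·L_C = 0.21 × 0.00918176 = 0.00192817
  π_D·L_D = 0.31 × 0.00747659 = 0.00231774
Evidence: 0.00492903 + 0.0108322 + 0.00192817 + 0.00231774 = 0.0200071
P(Class A | the observation) ≈ 0.2464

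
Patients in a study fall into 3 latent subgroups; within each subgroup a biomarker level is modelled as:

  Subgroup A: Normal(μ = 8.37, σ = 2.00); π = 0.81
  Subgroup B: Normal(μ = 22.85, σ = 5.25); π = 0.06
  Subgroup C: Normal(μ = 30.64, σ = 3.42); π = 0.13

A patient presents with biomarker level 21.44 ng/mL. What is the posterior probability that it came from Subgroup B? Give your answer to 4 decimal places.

0.9153

The responsibility of component k is π_k f_k(x) divided by Σ_j π_j f_j(x).
Evaluate each component's likelihood at the observed value:
  f_A = (1/(2.00·√(2π)))·exp(−(21.44−8.37)²/(2·2.00²)) = 0.199471·exp(-21.35311) = 1.06253e-10
  f_B = (1/(5.25·√(2π)))·exp(−(21.44−22.85)²/(2·5.25²)) = 0.075989·exp(-0.03607) = 0.0732973
  f_C = (1/(3.42·√(2π)))·exp(−(21.44−30.64)²/(2·3.42²)) = 0.116650·exp(-3.61821) = 0.0031298
Prior × likelihood for each component:
  π_A·f_A = 0.81 × 1.06253e-10 = 8.60649e-11
  π_B·f_B = 0.06 × 0.0732973 = 0.00439784
  π_C·f_C = 0.13 × 0.0031298 = 0.000406874
Normaliser: 8.60649e-11 + 0.00439784 + 0.000406874 = 0.00480471
P(Subgroup B | x) ≈ 0.9153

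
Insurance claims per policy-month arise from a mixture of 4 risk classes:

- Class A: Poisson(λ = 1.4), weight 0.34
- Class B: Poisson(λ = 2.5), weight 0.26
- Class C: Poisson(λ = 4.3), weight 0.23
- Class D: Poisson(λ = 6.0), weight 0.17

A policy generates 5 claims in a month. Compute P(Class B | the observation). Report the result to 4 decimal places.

Apply Bayes' rule: the posterior for each component is proportional to its prior times its likelihood at x.
Poisson probabilities:
  L_A = 0.0110521
  L_B = 0.0668009
  L_C = 0.166224
  L_D = 0.160623
Multiply by the mixture weights:
  π_A·L_A = 0.34 × 0.0110521 = 0.00375773
  π_B·L_B = 0.26 × 0.0668009 = 0.0173682
  π_C·L_C = 0.23 × 0.166224 = 0.0382316
  π_D·L_D = 0.17 × 0.160623 = 0.0273059
Denominator: 0.00375773 + 0.0173682 + 0.0382316 + 0.0273059 = 0.0866635
P(Class B | x) ≈ 0.2004

0.2004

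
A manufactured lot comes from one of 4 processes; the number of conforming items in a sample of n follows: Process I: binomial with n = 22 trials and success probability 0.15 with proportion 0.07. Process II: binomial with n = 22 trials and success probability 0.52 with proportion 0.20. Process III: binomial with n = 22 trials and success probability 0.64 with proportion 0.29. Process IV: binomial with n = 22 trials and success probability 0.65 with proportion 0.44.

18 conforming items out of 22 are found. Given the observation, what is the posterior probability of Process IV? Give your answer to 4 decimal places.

P(component k | x) = π_k·f_k(x) / marginal(x), where marginal(x) = Σ_j π_j·f_j(x).
Component likelihoods at x = 18 conforming items out of 22:
  p_I = 5.64329e-12
  p_II = 0.00300082
  p_III = 0.0398716
  p_IV = 0.0470898
Prior × likelihood for each component:
  π_I·p_I = 0.07 × 5.64329e-12 = 3.95031e-13
  π_II·p_II = 0.20 × 0.00300082 = 0.000600163
  π_III·p_III = 0.29 × 0.0398716 = 0.0115628
  π_IV·p_IV = 0.44 × 0.0470898 = 0.0207195
Sum: 3.95031e-13 + 0.000600163 + 0.0115628 + 0.0207195 = 0.0328824
P(Process IV | x) ≈ 0.6301

0.6301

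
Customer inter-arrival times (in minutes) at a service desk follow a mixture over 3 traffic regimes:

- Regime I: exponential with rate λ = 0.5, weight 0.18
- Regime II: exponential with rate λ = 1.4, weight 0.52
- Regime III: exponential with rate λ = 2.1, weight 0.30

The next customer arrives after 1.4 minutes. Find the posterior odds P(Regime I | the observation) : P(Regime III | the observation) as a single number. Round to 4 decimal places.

Posterior odds = (π_i f_i(x)) / (π_j f_j(x)); the normalising sum cancels.
Exponential densities:
  f_I = 0.5·e^(−0.5·1.4) = 0.5·e^(−0.7000) = 0.248293
  f_II = 1.4·e^(−1.4·1.4) = 1.4·e^(−1.9600) = 0.197202
  f_III = 2.1·e^(−2.1·1.4) = 2.1·e^(−2.9400) = 0.111018
Posterior odds = (π_I·f_I) / (π_III·f_III) = (0.18·0.248293) / (0.30·0.111018) = 0.0446927 / 0.0333054 ≈ 1.3419

1.3419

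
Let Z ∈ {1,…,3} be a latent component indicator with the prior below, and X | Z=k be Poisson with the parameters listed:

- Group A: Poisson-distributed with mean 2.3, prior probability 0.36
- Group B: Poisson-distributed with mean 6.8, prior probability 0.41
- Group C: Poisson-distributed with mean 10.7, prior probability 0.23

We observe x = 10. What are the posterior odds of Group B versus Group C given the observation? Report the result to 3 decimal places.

The posterior odds equal the prior odds times the likelihood ratio: (π_i/π_j)·(f_i(x)/f_j(x)).
Poisson probabilities:
  p_A = e^(−2.3)·2.3^10/10! = 0.000114456
  p_B = e^(−6.8)·6.8^10/10! = 0.0648819
  p_C = e^(−10.7)·10.7^10/10! = 0.122215
0.0266016 / 0.0281094 ≈ 0.946

0.946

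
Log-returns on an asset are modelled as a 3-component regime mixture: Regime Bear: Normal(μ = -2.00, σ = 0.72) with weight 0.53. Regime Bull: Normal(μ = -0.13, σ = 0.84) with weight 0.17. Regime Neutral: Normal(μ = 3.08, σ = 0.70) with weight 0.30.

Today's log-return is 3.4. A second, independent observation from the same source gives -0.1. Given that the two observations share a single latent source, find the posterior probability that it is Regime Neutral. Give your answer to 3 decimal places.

Posterior ∝ prior × likelihood, so P(k | x) ∝ π_k f_k(x); normalise over all components.
Since both observations come from the same component, the likelihood for component k is f_k(x₁)·f_k(x₂).
  p_Bear = [(1/(0.72·√(2π)))·exp(−(3.4−-2.00)²/(2·0.72²)) = 0.554087·exp(-28.12500) = 3.381e-13] × [0.0170381] = 5.76059e-15
  p_Bull = [(1/(0.84·√(2π)))·exp(−(3.4−-0.13)²/(2·0.84²)) = 0.474931·exp(-8.83000) = 6.94719e-05] × [0.474628] = 3.29734e-05
  p_Neutral = [(1/(0.70·√(2π)))·exp(−(3.4−3.08)²/(2·0.70²)) = 0.569918·exp(-0.10449) = 0.513373] × [1.88116e-05] = 9.65734e-06
Unnormalised posteriors:
  π_Bear·p_Bear = 0.53 × 5.76059e-15 = 3.05311e-15
  π_Bull·p_Bull = 0.17 × 3.29734e-05 = 5.60547e-06
  π_Neutral·p_Neutral = 0.30 × 9.65734e-06 = 2.8972e-06
Marginal: 3.05311e-15 + 5.60547e-06 + 2.8972e-06 = 8.50267e-06
So the posterior for Regime Neutral is 2.8972e-06 / 8.50267e-06 ≈ 0.341.

0.341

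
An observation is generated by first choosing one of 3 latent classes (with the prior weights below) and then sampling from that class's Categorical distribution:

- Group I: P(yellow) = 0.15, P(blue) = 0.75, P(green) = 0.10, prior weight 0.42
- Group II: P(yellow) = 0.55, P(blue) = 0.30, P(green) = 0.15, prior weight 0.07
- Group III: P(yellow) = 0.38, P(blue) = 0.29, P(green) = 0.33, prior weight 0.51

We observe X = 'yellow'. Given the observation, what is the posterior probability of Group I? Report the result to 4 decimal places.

Apply Bayes' rule: the posterior for each component is proportional to its prior times its likelihood at x.
Component likelihoods at x = 'yellow':
  f_I = P(yellow | comp) = 0.15
  f_II = P(yellow | comp) = 0.55
  f_III = P(yellow | comp) = 0.38
Prior × likelihood for each component:
  π_I·f_I = 0.42 × 0.15 = 0.063
  π_II·f_II = 0.07 × 0.55 = 0.0385
  π_III·f_III = 0.51 × 0.38 = 0.1938
Sum: 0.063 + 0.0385 + 0.1938 = 0.2953
Responsibility of Group I: 0.063 / 0.2953 ≈ 0.2133

0.2133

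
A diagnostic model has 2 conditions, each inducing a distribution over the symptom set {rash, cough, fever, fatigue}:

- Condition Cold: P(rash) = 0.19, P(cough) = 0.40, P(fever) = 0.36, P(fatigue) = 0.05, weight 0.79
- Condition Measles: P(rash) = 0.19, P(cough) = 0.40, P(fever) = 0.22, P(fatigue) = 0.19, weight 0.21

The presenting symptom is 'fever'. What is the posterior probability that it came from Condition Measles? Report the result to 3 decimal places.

P(component k | x) = π_k·f_k(x) / marginal(x), where marginal(x) = Σ_j π_j·f_j(x).
Evaluate each component's likelihood at the observed value:
  f_Cold = 0.36
  f_Measles = 0.22
Prior × likelihood for each component:
  π_Cold·f_Cold = 0.79 × 0.36 = 0.2844
  π_Measles·f_Measles = 0.21 × 0.22 = 0.0462
Evidence: 0.2844 + 0.0462 = 0.3306
P(Condition Measles | x) = 0.0462 / 0.3306 ≈ 0.140

0.140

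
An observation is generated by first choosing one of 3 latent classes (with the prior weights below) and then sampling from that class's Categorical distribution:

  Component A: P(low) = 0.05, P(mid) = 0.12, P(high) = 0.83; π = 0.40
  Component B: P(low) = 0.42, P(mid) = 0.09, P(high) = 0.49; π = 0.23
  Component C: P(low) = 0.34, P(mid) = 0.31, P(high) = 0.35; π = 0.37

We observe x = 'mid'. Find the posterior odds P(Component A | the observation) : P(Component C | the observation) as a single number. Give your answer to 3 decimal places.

0.418

Only the two components matter; the odds are (π_i f_i(x)) / (π_j f_j(x)).
Component likelihoods at x = 'mid':
  L_A = P(mid | comp) = 0.12
  L_B = P(mid | comp) = 0.09
  L_C = P(mid | comp) = 0.31
Odds = (0.40/0.37) × (0.12/0.31) = 1.08108 × 0.387097 ≈ 0.418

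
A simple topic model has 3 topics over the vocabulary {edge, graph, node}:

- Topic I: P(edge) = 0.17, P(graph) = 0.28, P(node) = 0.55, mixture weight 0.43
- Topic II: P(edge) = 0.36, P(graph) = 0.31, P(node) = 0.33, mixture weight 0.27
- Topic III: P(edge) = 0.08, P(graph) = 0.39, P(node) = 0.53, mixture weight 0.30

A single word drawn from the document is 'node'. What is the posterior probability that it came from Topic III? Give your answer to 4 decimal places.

0.3281

P(component k | x) = w_k·f_k(x) / marginal(x), where marginal(x) = Σ_j w_j·f_j(x).
Categorical probabilities:
  p_I = P(node | comp) = 0.55
  p_II = P(node | comp) = 0.33
  p_III = P(node | comp) = 0.53
Prior × likelihood for each component:
  w_I·p_I = 0.43 × 0.55 = 0.2365
  w_II·p_II = 0.27 × 0.33 = 0.0891
  w_III·p_III = 0.30 × 0.53 = 0.159
Normaliser: 0.2365 + 0.0891 + 0.159 = 0.4846
P(Topic III | the observation) ≈ 0.3281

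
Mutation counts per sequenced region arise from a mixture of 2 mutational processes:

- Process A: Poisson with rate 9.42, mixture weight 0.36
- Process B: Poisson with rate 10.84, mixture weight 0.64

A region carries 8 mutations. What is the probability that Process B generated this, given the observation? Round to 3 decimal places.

0.569

By Bayes' theorem, P(k | x) = π_k f_k(x) / Σ_j π_j f_j(x).
Poisson probabilities:
  p_A = 0.12469
  p_B = 0.0926748
Prior × likelihood for each component:
  π_A·p_A = 0.36 × 0.12469 = 0.0448885
  π_B·p_B = 0.64 × 0.0926748 = 0.0593119
Normaliser: 0.0448885 + 0.0593119 = 0.1042
Responsibility of Process B: 0.0593119 / 0.1042 ≈ 0.569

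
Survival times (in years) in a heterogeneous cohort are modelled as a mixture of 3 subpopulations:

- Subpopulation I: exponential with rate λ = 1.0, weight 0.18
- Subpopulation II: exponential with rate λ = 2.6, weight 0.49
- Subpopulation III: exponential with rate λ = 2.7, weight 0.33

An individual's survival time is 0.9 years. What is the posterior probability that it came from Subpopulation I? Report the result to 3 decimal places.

0.267

P(component k | x) = π_k·f_k(x) / marginal(x), where marginal(x) = Σ_j π_j·f_j(x).
Exponential densities:
  p_I = 0.40657
  p_II = 0.250452
  p_III = 0.237699
Prior × likelihood for each component:
  π_I·p_I = 0.18 × 0.40657 = 0.0731825
  π_II·p_II = 0.49 × 0.250452 = 0.122721
  π_III·p_III = 0.33 × 0.237699 = 0.0784408
Evidence: 0.0731825 + 0.122721 + 0.0784408 = 0.274345
Responsibility of Subpopulation I: 0.0731825 / 0.274345 ≈ 0.267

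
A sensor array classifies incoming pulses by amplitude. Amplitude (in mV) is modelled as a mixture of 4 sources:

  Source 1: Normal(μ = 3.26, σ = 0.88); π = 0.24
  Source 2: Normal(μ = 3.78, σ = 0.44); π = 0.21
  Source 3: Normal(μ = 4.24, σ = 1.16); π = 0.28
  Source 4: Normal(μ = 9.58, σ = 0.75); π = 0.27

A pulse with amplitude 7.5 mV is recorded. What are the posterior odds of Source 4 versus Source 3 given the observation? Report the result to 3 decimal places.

The posterior odds equal the prior odds times the likelihood ratio: (P(Z=i)/P(Z=j))·(f_i(x)/f_j(x)).
Evaluate each component's likelihood at the observed value:
  L_1 = 4.12459e-06
  L_2 = 2.72845e-16
  L_3 = 0.00662849
  L_4 = 0.0113681
Posterior odds = (P(Z=4)·L_4) / (P(Z=3)·L_3) = (0.27·0.0113681) / (0.28·0.00662849) = 0.00306938 / 0.00185598 ≈ 1.654

1.654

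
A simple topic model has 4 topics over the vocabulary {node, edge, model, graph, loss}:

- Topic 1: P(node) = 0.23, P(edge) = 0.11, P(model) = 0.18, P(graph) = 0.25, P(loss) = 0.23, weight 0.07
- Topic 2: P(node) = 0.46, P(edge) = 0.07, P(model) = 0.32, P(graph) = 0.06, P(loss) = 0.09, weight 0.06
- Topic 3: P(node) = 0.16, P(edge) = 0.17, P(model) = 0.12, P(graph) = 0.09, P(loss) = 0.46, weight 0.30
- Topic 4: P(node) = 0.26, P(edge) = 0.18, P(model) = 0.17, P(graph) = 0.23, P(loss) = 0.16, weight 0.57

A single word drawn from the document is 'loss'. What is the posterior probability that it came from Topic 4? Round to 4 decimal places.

0.3638

Posterior ∝ prior × likelihood, so P(k | x) ∝ P(Z=k) f_k(x); normalise over all components.
Evaluate each component's likelihood at the observed value:
  L_1 = P(loss | comp) = 0.23
  L_2 = P(loss | comp) = 0.09
  L_3 = P(loss | comp) = 0.46
  L_4 = P(loss | comp) = 0.16
Weight by the priors:
  P(Z=1)·L_1 = 0.07 × 0.23 = 0.0161
  P(Z=2)·L_2 = 0.06 × 0.09 = 0.0054
  P(Z=3)·L_3 = 0.30 × 0.46 = 0.138
  P(Z=4)·L_4 = 0.57 × 0.16 = 0.0912
Marginal: 0.0161 + 0.0054 + 0.138 + 0.0912 = 0.2507
So the posterior for Topic 4 is 0.0912 / 0.2507 ≈ 0.3638.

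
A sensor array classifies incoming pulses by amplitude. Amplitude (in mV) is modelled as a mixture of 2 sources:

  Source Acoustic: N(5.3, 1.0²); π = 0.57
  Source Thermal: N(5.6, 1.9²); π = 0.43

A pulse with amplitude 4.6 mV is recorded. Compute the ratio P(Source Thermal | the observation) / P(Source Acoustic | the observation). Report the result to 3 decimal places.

The posterior odds equal the prior odds times the likelihood ratio: (π_i/π_j)·(f_i(x)/f_j(x)).
Evaluate each component's likelihood at the observed value:
  f_Acoustic = (1/(1.0·√(2π)))·exp(−(4.6−5.3)²/(2·1.0²)) = 0.398942·exp(-0.24500) = 0.312254
  f_Thermal = (1/(1.9·√(2π)))·exp(−(4.6−5.6)²/(2·1.9²)) = 0.209970·exp(-0.13850) = 0.182812
Posterior odds = (π_Thermal·f_Thermal) / (π_Acoustic·f_Acoustic) = (0.43·0.182812) / (0.57·0.312254) = 0.0786092 / 0.177985 ≈ 0.442

0.442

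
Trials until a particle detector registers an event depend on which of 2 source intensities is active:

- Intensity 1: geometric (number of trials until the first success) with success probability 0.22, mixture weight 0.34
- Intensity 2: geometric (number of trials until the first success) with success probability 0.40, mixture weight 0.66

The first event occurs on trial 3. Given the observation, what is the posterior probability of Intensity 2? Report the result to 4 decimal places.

The responsibility of component k is P(Z=k) f_k(x) divided by Σ_j P(Z=j) f_j(x).
Evaluate each component's likelihood at the observed value:
  L_1 = 0.22·(1−0.22)^2 = 0.22·0.6084 = 0.133848
  L_2 = 0.40·(1−0.40)^2 = 0.40·0.36 = 0.144
Multiply by the mixture weights:
  P(Z=1)·L_1 = 0.34 × 0.133848 = 0.0455083
  P(Z=2)·L_2 = 0.66 × 0.144 = 0.09504
Marginal: 0.0455083 + 0.09504 = 0.140548
P(Intensity 2 | x) ≈ 0.6762

0.6762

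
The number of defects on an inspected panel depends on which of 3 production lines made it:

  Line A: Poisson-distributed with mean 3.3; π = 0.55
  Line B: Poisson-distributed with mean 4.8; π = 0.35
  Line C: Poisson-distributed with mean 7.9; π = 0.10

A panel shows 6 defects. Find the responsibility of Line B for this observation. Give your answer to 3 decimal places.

The responsibility of component k is π_k f_k(x) divided by Σ_j π_j f_j(x).
Evaluate each component's likelihood at the observed value:
  p_A = 0.0661575
  p_B = 0.139798
  p_C = 0.125171
Weight by the priors:
  π_A·p_A = 0.55 × 0.0661575 = 0.0363866
  π_B·p_B = 0.35 × 0.139798 = 0.0489294
  π_C·p_C = 0.10 × 0.125171 = 0.0125171
Marginal: 0.0363866 + 0.0489294 + 0.0125171 = 0.0978331
P(Line B | x) = 0.0489294 / 0.0978331 ≈ 0.500

0.500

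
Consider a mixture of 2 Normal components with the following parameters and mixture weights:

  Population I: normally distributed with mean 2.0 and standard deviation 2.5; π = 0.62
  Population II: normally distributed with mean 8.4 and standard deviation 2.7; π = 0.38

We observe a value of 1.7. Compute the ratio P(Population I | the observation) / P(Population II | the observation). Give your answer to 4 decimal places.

38.0227

Only the two components matter; the odds are (π_i f_i(x)) / (π_j f_j(x)).
Normal densities:
  p_I = (1/(2.5·√(2π)))·exp(−(1.7−2.0)²/(2·2.5²)) = 0.159577·exp(-0.00720) = 0.158432
  p_II = (1/(2.7·√(2π)))·exp(−(1.7−8.4)²/(2·2.7²)) = 0.147756·exp(-3.07888) = 0.00679842
0.0982279 / 0.0025834 ≈ 38.0227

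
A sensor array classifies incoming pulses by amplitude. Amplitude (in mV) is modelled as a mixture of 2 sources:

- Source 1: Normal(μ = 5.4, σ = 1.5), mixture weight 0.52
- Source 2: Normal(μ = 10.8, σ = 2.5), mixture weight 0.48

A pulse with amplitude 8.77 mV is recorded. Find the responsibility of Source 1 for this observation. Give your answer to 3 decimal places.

0.168

By Bayes' theorem, P(k | x) = π_k f_k(x) / Σ_j π_j f_j(x).
Evaluate each component's likelihood at the observed value:
  f_1 = 0.0213189
  f_2 = 0.114761
Multiply by the mixture weights:
  π_1·f_1 = 0.52 × 0.0213189 = 0.0110859
  π_2·f_2 = 0.48 × 0.114761 = 0.0550854
Normaliser: 0.0110859 + 0.0550854 = 0.0661713
P(Source 1 | 8.77 mV) = 0.0110859 / 0.0661713 ≈ 0.168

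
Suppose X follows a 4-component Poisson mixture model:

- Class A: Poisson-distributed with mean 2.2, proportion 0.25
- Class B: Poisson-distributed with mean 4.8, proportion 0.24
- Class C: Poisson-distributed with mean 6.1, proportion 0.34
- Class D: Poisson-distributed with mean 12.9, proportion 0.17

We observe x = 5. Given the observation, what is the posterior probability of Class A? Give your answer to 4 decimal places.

0.1094

The responsibility of component k is π_k f_k(x) divided by Σ_j π_j f_j(x).
Evaluate each component's likelihood at the observed value:
  L_A = e^(−2.2)·2.2^5/5! = 0.0475866
  L_B = e^(−4.8)·4.8^5/5! = 0.174748
  L_C = e^(−6.1)·6.1^5/5! = 0.15786
  L_D = e^(−12.9)·12.9^5/5! = 0.0074365
Unnormalised posteriors:
  π_A·L_A = 0.25 × 0.0475866 = 0.0118966
  π_B·L_B = 0.24 × 0.174748 = 0.0419394
  π_C·L_C = 0.34 × 0.15786 = 0.0536723
  π_D·L_D = 0.17 × 0.0074365 = 0.0012642
Sum: 0.0118966 + 0.0419394 + 0.0536723 + 0.0012642 = 0.108773
P(Class A | data) ≈ 0.1094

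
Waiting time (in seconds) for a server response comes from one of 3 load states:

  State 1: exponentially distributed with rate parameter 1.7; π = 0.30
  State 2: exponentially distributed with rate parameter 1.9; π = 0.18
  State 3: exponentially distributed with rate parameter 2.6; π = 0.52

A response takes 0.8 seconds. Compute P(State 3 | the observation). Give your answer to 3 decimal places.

The responsibility of component k is w_k f_k(x) divided by Σ_j w_j f_j(x).
Exponential densities:
  p_1 = 0.436323
  p_2 = 0.415553
  p_3 = 0.324819
Prior × likelihood for each component:
  w_1·p_1 = 0.30 × 0.436323 = 0.130897
  w_2·p_2 = 0.18 × 0.415553 = 0.0747995
  w_3·p_3 = 0.52 × 0.324819 = 0.168906
Denominator: 0.130897 + 0.0747995 + 0.168906 = 0.374602
Responsibility of State 3: 0.168906 / 0.374602 ≈ 0.451

0.451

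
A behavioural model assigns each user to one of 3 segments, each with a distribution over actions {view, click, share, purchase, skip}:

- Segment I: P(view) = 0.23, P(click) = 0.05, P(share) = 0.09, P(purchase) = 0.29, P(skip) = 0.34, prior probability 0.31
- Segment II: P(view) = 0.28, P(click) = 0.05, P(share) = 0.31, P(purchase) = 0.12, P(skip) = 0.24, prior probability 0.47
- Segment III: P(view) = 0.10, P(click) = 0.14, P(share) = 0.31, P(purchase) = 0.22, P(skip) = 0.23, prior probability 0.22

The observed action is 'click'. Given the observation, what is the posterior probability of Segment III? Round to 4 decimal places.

The responsibility of component k is π_k f_k(x) divided by Σ_j π_j f_j(x).
Component likelihoods at x = 'click':
  L_I = P(click | comp) = 0.05
  L_II = P(click | comp) = 0.05
  L_III = P(click | comp) = 0.14
Prior × likelihood for each component:
  π_I·L_I = 0.31 × 0.05 = 0.0155
  π_II·L_II = 0.47 × 0.05 = 0.0235
  π_III·L_III = 0.22 × 0.14 = 0.0308
Denominator: 0.0155 + 0.0235 + 0.0308 = 0.0698
So the posterior for Segment III is 0.0308 / 0.0698 ≈ 0.4413.

0.4413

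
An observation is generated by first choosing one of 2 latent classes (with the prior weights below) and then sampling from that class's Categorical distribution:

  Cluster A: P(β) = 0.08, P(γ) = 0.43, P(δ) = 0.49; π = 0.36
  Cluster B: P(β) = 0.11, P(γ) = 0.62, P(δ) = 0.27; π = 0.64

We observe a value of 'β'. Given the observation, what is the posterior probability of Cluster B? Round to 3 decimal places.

Posterior ∝ prior × likelihood, so P(k | x) ∝ π_k f_k(x); normalise over all components.
Evaluate each component's likelihood at the observed value:
  L_A = P(β | comp) = 0.08
  L_B = P(β | comp) = 0.11
Unnormalised posteriors:
  π_A·L_A = 0.36 × 0.08 = 0.0288
  π_B·L_B = 0.64 × 0.11 = 0.0704
Normaliser: 0.0288 + 0.0704 = 0.0992
Responsibility of Cluster B: 0.0704 / 0.0992 ≈ 0.710

0.710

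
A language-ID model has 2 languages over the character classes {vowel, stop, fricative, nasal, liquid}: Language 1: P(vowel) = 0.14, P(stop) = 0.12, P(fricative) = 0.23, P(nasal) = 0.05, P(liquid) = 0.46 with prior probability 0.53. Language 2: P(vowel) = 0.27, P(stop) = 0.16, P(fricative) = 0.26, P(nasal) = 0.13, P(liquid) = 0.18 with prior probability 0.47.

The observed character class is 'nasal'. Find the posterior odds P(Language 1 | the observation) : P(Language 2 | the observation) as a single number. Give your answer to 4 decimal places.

0.4337

Posterior odds = (π_i f_i(x)) / (π_j f_j(x)); the normalising sum cancels.
Categorical probabilities:
  L_1 = P(nasal | comp) = 0.05
  L_2 = P(nasal | comp) = 0.13
Posterior odds = (π_1·L_1) / (π_2·L_2) = (0.53·0.05) / (0.47·0.13) = 0.0265 / 0.0611 ≈ 0.4337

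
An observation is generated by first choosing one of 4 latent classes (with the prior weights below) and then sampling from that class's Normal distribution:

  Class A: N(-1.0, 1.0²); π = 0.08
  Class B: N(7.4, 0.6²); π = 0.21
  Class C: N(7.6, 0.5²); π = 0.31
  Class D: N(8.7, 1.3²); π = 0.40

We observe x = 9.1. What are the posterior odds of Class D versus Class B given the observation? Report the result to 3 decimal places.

Only the two components matter; the odds are (π_i f_i(x)) / (π_j f_j(x)).
Component likelihoods at x = 9.1:
  f_A = 2.81657e-23
  f_B = 0.0120102
  f_C = 0.0088637
  f_D = 0.29269
Posterior odds = (π_D·f_D) / (π_B·f_B) = (0.40·0.29269) / (0.21·0.0120102) = 0.117076 / 0.00252213 ≈ 46.419

46.419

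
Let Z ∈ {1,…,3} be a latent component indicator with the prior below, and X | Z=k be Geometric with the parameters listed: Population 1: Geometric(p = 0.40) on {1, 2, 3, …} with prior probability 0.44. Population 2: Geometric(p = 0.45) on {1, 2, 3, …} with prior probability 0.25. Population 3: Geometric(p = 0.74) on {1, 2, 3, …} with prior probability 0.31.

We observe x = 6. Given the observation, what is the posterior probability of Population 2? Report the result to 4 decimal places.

P(component k | x) = w_k·f_k(x) / marginal(x), where marginal(x) = Σ_j w_j·f_j(x).
Component likelihoods at x = 6:
  f_1 = 0.031104
  f_2 = 0.0226478
  f_3 = 0.000879222
Weight by the priors:
  w_1·f_1 = 0.44 × 0.031104 = 0.0136858
  w_2·f_2 = 0.25 × 0.0226478 = 0.00566195
  w_3·f_3 = 0.31 × 0.000879222 = 0.000272559
Denominator: 0.0136858 + 0.00566195 + 0.000272559 = 0.0196203
P(Population 2 | the observation) ≈ 0.2886

0.2886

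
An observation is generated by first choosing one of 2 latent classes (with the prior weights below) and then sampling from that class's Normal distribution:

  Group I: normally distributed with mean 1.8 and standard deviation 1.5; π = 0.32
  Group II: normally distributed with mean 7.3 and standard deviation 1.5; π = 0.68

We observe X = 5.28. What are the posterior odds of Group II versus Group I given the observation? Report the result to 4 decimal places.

12.6571

Only the two components matter; the odds are (π_i f_i(x)) / (π_j f_j(x)).
Evaluate each component's likelihood at the observed value:
  f_I = (1/(1.5·√(2π)))·exp(−(5.28−1.8)²/(2·1.5²)) = 0.265962·exp(-2.69120) = 0.0180321
  f_II = (1/(1.5·√(2π)))·exp(−(5.28−7.3)²/(2·1.5²)) = 0.265962·exp(-0.90676) = 0.107404
0.0730346 / 0.00577026 ≈ 12.6571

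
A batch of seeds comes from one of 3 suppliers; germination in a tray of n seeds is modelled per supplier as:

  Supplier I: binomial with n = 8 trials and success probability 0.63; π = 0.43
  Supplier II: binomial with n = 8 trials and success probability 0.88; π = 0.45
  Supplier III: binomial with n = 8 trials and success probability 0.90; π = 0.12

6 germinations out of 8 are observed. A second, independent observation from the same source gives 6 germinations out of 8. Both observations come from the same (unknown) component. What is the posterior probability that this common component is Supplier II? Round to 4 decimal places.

0.3658

P(component k | x) = π_k·f_k(x) / marginal(x), where marginal(x) = Σ_j π_j·f_j(x).
Since both observations come from the same component, the likelihood for component k is f_k(x₁)·f_k(x₂).
  L_I = [C(8,6)·0.63^6·0.37^2 = 28·0.0625235·0.1369 = 0.239665] × [0.239665] = 0.0574394
  L_II = [C(8,6)·0.88^6·0.12^2 = 28·0.464404·0.0144 = 0.187248] × [0.187248] = 0.0350617
  L_III = [C(8,6)·0.90^6·0.10^2 = 28·0.531441·0.01 = 0.148803] × [0.148803] = 0.0221425
Multiply by the mixture weights:
  π_I·L_I = 0.43 × 0.0574394 = 0.0246989
  π_II·L_II = 0.45 × 0.0350617 = 0.0157778
  π_III·L_III = 0.12 × 0.0221425 = 0.0026571
Sum: 0.0246989 + 0.0157778 + 0.0026571 = 0.0431338
P(Supplier II | x₁,x₂) = 0.0157778 / 0.0431338 ≈ 0.3658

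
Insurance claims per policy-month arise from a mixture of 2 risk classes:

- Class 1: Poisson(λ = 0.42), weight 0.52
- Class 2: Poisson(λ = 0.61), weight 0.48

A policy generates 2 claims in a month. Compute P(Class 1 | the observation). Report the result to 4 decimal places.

0.3831

Posterior ∝ prior × likelihood, so P(k | x) ∝ π_k f_k(x); normalise over all components.
Component likelihoods at x = 2 claims:
  f_1 = e^(−0.42)·0.42^2/2! = 0.0579515
  f_2 = e^(−0.61)·0.61^2/2! = 0.10109
Multiply by the mixture weights:
  π_1·f_1 = 0.52 × 0.0579515 = 0.0301348
  π_2·f_2 = 0.48 × 0.10109 = 0.0485234
Denominator: 0.0301348 + 0.0485234 = 0.0786582
P(Class 1 | x) = 0.0301348 / 0.0786582 ≈ 0.3831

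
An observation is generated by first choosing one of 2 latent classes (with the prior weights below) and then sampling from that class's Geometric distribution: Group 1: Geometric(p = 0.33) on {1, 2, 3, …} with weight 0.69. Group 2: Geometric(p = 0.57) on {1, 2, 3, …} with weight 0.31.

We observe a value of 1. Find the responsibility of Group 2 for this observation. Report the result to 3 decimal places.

0.437

P(component k | x) = π_k·f_k(x) / marginal(x), where marginal(x) = Σ_j π_j·f_j(x).
Component likelihoods at x = 1:
  f_1 = 0.33·(1−0.33)^0 = 0.33·1 = 0.33
  f_2 = 0.57·(1−0.57)^0 = 0.57·1 = 0.57
Prior × likelihood for each component:
  π_1·f_1 = 0.69 × 0.33 = 0.2277
  π_2·f_2 = 0.31 × 0.57 = 0.1767
Denominator: 0.2277 + 0.1767 = 0.4044
So the posterior for Group 2 is 0.1767 / 0.4044 ≈ 0.437.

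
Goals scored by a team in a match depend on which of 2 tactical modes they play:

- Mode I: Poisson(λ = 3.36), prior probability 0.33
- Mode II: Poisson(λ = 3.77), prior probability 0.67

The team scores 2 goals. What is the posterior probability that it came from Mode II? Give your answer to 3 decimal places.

0.629

The responsibility of component k is P(Z=k) f_k(x) divided by Σ_j P(Z=j) f_j(x).
Component likelihoods at x = 2 goals:
  f_I = e^(−3.36)·3.36^2/2! = 0.196074
  f_II = e^(−3.77)·3.77^2/2! = 0.163818
Unnormalised posteriors:
  P(Z=I)·f_I = 0.33 × 0.196074 = 0.0647043
  P(Z=II)·f_II = 0.67 × 0.163818 = 0.109758
Normaliser: 0.0647043 + 0.109758 = 0.174463
So the posterior for Mode II is 0.109758 / 0.174463 ≈ 0.629.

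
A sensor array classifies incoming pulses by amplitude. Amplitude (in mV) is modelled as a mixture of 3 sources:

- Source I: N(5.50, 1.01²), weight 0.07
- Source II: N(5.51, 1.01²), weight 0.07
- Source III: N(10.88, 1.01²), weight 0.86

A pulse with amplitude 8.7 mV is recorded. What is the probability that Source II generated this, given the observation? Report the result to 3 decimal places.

Posterior ∝ prior × likelihood, so P(k | x) ∝ π_k f_k(x); normalise over all components.
Normal densities:
  f_I = 0.00261105
  f_II = 0.00269412
  f_III = 0.0384549
Weight by the priors:
  π_I·f_I = 0.07 × 0.00261105 = 0.000182773
  π_II·f_II = 0.07 × 0.00269412 = 0.000188588
  π_III·f_III = 0.86 × 0.0384549 = 0.0330712
Evidence: 0.000182773 + 0.000188588 + 0.0330712 = 0.0334426
So the posterior for Source II is 0.000188588 / 0.0334426 ≈ 0.006.

0.006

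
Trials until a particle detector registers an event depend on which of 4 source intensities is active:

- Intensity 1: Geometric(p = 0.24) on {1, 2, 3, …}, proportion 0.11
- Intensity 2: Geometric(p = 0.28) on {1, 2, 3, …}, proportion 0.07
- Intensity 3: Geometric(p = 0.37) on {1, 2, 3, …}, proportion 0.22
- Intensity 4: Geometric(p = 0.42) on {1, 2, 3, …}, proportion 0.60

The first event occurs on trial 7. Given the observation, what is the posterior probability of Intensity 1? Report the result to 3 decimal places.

Posterior ∝ prior × likelihood, so P(k | x) ∝ π_k f_k(x); normalise over all components.
Component likelihoods at x = 7:
  L_1 = 0.046248
  L_2 = 0.0390079
  L_3 = 0.0231337
  L_4 = 0.0159889
Multiply by the mixture weights:
  π_1·L_1 = 0.11 × 0.046248 = 0.00508728
  π_2·L_2 = 0.07 × 0.0390079 = 0.00273056
  π_3·L_3 = 0.22 × 0.0231337 = 0.00508941
  π_4·L_4 = 0.60 × 0.0159889 = 0.00959331
Evidence: 0.00508728 + 0.00273056 + 0.00508941 + 0.00959331 = 0.0225006
P(Intensity 1 | x) = 0.00508728 / 0.0225006 ≈ 0.226

0.226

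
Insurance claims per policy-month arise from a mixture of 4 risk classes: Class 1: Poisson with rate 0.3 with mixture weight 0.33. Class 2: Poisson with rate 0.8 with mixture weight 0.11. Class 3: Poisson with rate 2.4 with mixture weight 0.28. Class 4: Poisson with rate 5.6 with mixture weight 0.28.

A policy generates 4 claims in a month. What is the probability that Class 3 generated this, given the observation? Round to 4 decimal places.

0.4475

The responsibility of component k is w_k f_k(x) divided by Σ_j w_j f_j(x).
Poisson probabilities:
  p_1 = 0.000250026
  p_2 = 0.00766855
  p_3 = 0.125408
  p_4 = 0.151528
Weight by the priors:
  w_1·p_1 = 0.33 × 0.000250026 = 8.25086e-05
  w_2·p_2 = 0.11 × 0.00766855 = 0.00084354
  w_3·p_3 = 0.28 × 0.125408 = 0.0351144
  w_4·p_4 = 0.28 × 0.151528 = 0.0424277
Denominator: 8.25086e-05 + 0.00084354 + 0.0351144 + 0.0424277 = 0.0784682
P(Class 3 | data) = 0.0351144 / 0.0784682 ≈ 0.4475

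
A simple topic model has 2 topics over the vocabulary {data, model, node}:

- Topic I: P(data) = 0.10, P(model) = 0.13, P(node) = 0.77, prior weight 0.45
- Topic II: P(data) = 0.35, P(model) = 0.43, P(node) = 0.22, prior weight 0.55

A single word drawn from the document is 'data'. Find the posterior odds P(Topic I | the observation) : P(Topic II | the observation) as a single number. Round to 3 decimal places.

Posterior odds = (w_i f_i(x)) / (w_j f_j(x)); the normalising sum cancels.
Evaluate each component's likelihood at the observed value:
  p_I = 0.1
  p_II = 0.35
Posterior odds = (w_I·p_I) / (w_II·p_II) = (0.45·0.1) / (0.55·0.35) = 0.045 / 0.1925 ≈ 0.234

0.234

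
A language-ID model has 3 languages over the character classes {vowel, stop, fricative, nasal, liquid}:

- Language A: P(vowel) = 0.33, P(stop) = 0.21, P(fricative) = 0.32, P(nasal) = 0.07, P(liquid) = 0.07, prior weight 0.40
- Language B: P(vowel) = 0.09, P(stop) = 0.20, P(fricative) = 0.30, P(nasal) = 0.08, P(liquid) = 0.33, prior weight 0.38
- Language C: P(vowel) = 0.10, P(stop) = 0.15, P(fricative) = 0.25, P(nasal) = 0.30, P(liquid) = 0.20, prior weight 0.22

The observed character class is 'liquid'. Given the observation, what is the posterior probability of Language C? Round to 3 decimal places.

P(component k | x) = w_k·f_k(x) / marginal(x), where marginal(x) = Σ_j w_j·f_j(x).
Component likelihoods at x = 'liquid':
  L_A = 0.07
  L_B = 0.33
  L_C = 0.2
Weight by the priors:
  w_A·L_A = 0.40 × 0.07 = 0.028
  w_B·L_B = 0.38 × 0.33 = 0.1254
  w_C·L_C = 0.22 × 0.2 = 0.044
Sum: 0.028 + 0.1254 + 0.044 = 0.1974
Responsibility of Language C: 0.044 / 0.1974 ≈ 0.223

0.223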